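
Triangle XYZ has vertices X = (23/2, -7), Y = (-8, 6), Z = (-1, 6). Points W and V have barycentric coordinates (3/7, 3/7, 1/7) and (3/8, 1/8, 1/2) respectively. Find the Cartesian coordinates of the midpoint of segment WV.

(467/224, 87/112)

Barycentric coordinates of the midpoint are the average: (45/112, 31/112, 9/28).
Converting: (45/112)·X + (31/112)·Y + (9/28)·Z = (467/224, 87/112).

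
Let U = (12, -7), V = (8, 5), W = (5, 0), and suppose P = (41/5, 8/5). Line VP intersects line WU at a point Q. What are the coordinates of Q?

(17/2, -7/2)

Barycentric coordinates of P with respect to UVW: (1/5, 3/5, 1/5).
On side WU the V-coordinate is zero; dropping P's V-weight 3/5 and renormalizing the remaining 1/5 : 1/5 gives weights 1/2, 1/2 on W, U.
Q = (1/2)·(5, 0) + (1/2)·(12, -7) = (17/2, -7/2).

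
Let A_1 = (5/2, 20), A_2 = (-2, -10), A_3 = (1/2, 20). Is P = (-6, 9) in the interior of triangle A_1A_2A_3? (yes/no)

Barycentric coordinates of P: (-67/24, 11/30, 137/40).
The three coordinates are negative, positive, positive; a point is interior exactly when all three are positive.

no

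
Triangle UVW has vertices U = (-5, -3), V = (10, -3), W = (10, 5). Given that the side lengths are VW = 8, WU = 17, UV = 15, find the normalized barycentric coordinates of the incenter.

(1/5, 17/40, 3/8)

The incenter has barycentric coordinates proportional to the opposite side lengths: (8 : 17 : 15).
Normalizing by 8+17+15 = 40 gives (1/5, 17/40, 3/8).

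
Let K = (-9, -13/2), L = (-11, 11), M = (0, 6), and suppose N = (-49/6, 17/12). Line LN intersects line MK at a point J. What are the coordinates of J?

Barycentric coordinates of N with respect to KLM: (1/2, 1/3, 1/6).
On side MK the L-coordinate is zero; dropping N's L-weight 1/3 and renormalizing the remaining 1/6 : 1/2 gives weights 1/4, 3/4 on M, K.
J = (1/4)·(0, 6) + (3/4)·(-9, -13/2) = (-27/4, -27/8).

(-27/4, -27/8)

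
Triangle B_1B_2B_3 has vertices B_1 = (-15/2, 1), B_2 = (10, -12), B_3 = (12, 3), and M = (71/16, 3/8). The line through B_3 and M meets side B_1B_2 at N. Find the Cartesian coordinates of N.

Barycentric coordinates of M with respect to B_1B_2B_3: (3/8, 1/8, 1/2).
On side B_1B_2 the B_3-coordinate is zero; dropping M's B_3-weight 1/2 and renormalizing the remaining 3/8 : 1/8 gives weights 3/4, 1/4 on B_1, B_2.
N = (3/4)·(-15/2, 1) + (1/4)·(10, -12) = (-25/8, -9/4).

(-25/8, -9/4)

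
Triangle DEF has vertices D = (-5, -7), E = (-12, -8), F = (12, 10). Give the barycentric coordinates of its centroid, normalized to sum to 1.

(1/3, 1/3, 1/3)

The centroid is the average of the vertices, so each weight is 1/3.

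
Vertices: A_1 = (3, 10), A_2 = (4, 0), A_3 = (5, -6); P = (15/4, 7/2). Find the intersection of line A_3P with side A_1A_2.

Barycentric coordinates of P with respect to A_1A_2A_3: (1/2, 1/4, 1/4).
On side A_1A_2 the A_3-coordinate is zero; dropping P's A_3-weight 1/4 and renormalizing the remaining 1/2 : 1/4 gives weights 2/3, 1/3 on A_1, A_2.
Q = (2/3)·(3, 10) + (1/3)·(4, 0) = (10/3, 20/3).

(10/3, 20/3)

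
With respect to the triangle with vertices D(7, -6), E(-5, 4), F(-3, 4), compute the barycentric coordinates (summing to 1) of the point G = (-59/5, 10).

(-3/5, 7/5, 1/5)

Signed area of the reference triangle: [DEF] = ½·(7·(4−4) + (-5)·(4−(-6)) + (-3)·(-6−4)) = ½·(0 − 50 + 30) = -10.
[GEF] = ½·((-59/5)·(4−4) + (-5)·(4−10) + (-3)·(10−4)) = ½·(0 + 30 − 18) = 6, so the D-coordinate is 6/(-10) = -3/5.
[DGF] = ½·(7·(10−4) + (-59/5)·(4−(-6)) + (-3)·(-6−10)) = ½·(42 − 118 + 48) = -14, so the E-coordinate is 7/5.
[DEG] = ½·(7·(4−10) + (-5)·(10−(-6)) + (-59/5)·(-6−4)) = ½·(-42 − 80 + 118) = -2, so the F-coordinate is 1/5.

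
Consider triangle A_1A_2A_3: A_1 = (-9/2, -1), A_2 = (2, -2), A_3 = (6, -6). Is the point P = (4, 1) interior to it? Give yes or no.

Barycentric coordinates of P: (-10/11, 127/44, -43/44).
The three coordinates are negative, positive, negative; a point is interior exactly when all three are positive.

no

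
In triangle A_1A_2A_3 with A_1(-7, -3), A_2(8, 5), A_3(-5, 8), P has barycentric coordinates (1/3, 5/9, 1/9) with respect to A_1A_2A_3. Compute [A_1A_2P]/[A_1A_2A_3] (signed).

1/9

The signed ratio [A_1A_2P]/[A_1A_2A_3] equals the barycentric coordinate of P at vertex A_3, which is 1/9.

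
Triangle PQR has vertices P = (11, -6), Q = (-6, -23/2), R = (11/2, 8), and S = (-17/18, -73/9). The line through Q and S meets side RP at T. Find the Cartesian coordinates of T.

Barycentric coordinates of S with respect to PQR: (2/9, 2/3, 1/9).
On side RP the Q-coordinate is zero; dropping S's Q-weight 2/3 and renormalizing the remaining 1/9 : 2/9 gives weights 1/3, 2/3 on R, P.
T = (1/3)·(11/2, 8) + (2/3)·(11, -6) = (55/6, -4/3).

(55/6, -4/3)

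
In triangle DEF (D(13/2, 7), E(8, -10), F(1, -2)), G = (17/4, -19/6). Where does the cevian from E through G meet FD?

(19/8, 1/4)

Barycentric coordinates of G with respect to DEF: (1/6, 1/3, 1/2).
On side FD the E-coordinate is zero; dropping G's E-weight 1/3 and renormalizing the remaining 1/2 : 1/6 gives weights 3/4, 1/4 on F, D.
H = (3/4)·(1, -2) + (1/4)·(13/2, 7) = (19/8, 1/4).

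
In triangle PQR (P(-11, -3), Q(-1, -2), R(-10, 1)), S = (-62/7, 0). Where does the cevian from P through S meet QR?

(-17/2, 1/2)

Barycentric coordinates of S with respect to PQR: (1/7, 1/7, 5/7).
On side QR the P-coordinate is zero; dropping S's P-weight 1/7 and renormalizing the remaining 1/7 : 5/7 gives weights 1/6, 5/6 on Q, R.
T = (1/6)·(-1, -2) + (5/6)·(-10, 1) = (-17/2, 1/2).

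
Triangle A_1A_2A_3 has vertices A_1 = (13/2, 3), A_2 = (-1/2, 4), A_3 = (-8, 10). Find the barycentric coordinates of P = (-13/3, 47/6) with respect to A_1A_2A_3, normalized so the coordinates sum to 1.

Signed area of the reference triangle: [A_1A_2A_3] = ½·((13/2)·(4−10) + (-1/2)·(10−3) + (-8)·(3−4)) = ½·(-39 − 7/2 + 8) = -69/4.
[PA_2A_3] = ½·((-13/3)·(4−10) + (-1/2)·(10−(47/6)) + (-8)·(47/6−4)) = ½·(26 − 13/12 − 92/3) = -23/8, so the A_1-coordinate is (-23/8)/(-69/4) = 1/6.
[A_1PA_3] = ½·((13/2)·(47/6−10) + (-13/3)·(10−3) + (-8)·(3−(47/6))) = ½·(-169/12 − 91/3 + 116/3) = -23/8, so the A_2-coordinate is 1/6.
[A_1A_2P] = ½·((13/2)·(4−(47/6)) + (-1/2)·(47/6−3) + (-13/3)·(3−4)) = ½·(-299/12 − 29/12 + 13/3) = -23/2, so the A_3-coordinate is 2/3.
Check: 1/6 + 1/6 + 2/3 = 1.

(1/6, 1/6, 2/3)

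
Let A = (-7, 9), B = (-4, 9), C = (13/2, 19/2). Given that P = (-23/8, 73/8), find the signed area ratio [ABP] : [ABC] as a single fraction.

[ABC] = ½·((-7)·(9−(19/2)) + (-4)·(19/2−9) + (13/2)·(9−9)) = ½·(7/2 − 2 + 0) = 3/4.
[ABP] = ½·((-7)·(9−(73/8)) + (-4)·(73/8−9) + (-23/8)·(9−9)) = ½·(7/8 − 1/2 + 0) = 3/16, so the ratio is (3/16)/(3/4) = 1/4.

1/4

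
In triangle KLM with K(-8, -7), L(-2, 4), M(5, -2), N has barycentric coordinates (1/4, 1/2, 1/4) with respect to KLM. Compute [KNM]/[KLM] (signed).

1/2

The signed ratio [KNM]/[KLM] equals the barycentric coordinate of N at vertex L, which is 1/2.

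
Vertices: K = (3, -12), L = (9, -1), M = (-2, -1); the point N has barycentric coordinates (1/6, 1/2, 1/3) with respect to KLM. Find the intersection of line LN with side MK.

Line LN meets MK where the L-coordinate vanishes; zeroing N's L-weight and renormalizing leaves M, K-weights 1/3 : 1/6 → (2/3, 1/3).
So J = (2/3)·M + (1/3)·K = (-1/3, -14/3).

(-1/3, -14/3)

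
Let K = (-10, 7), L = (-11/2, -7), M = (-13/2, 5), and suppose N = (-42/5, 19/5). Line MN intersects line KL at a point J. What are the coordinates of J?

Barycentric coordinates of N with respect to KLM: (3/5, 1/5, 1/5).
On side KL the M-coordinate is zero; dropping N's M-weight 1/5 and renormalizing the remaining 3/5 : 1/5 gives weights 3/4, 1/4 on K, L.
J = (3/4)·(-10, 7) + (1/4)·(-11/2, -7) = (-71/8, 7/2).

(-71/8, 7/2)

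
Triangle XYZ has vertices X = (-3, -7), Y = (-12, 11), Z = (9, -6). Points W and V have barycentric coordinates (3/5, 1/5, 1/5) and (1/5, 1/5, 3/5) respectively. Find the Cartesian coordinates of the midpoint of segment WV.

(0, -3)

Barycentric coordinates of the midpoint are the average: (2/5, 1/5, 2/5).
Converting: (2/5)·X + (1/5)·Y + (2/5)·Z = (0, -3).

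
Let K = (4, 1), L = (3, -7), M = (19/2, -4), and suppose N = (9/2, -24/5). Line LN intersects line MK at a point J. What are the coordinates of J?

(27/4, -3/2)

Barycentric coordinates of N with respect to KLM: (1/5, 3/5, 1/5).
On side MK the L-coordinate is zero; dropping N's L-weight 3/5 and renormalizing the remaining 1/5 : 1/5 gives weights 1/2, 1/2 on M, K.
J = (1/2)·(19/2, -4) + (1/2)·(4, 1) = (27/4, -3/2).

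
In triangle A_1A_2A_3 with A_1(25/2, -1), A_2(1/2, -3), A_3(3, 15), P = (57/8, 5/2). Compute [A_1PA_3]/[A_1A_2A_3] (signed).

[A_1A_2A_3] = ½·((25/2)·(-3−15) + (1/2)·(15−(-1)) + 3·(-1−(-3))) = ½·(-225 + 8 + 6) = -211/2.
[A_1PA_3] = ½·((25/2)·(5/2−15) + (57/8)·(15−(-1)) + 3·(-1−(5/2))) = ½·(-625/4 + 114 − 21/2) = -211/8, so the ratio is (-211/8)/(-211/2) = 1/4.

1/4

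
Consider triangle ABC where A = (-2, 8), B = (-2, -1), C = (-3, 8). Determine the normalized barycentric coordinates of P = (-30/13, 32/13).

Signed area of the reference triangle: [ABC] = ½·((-2)·(-1−8) + (-2)·(8−8) + (-3)·(8−(-1))) = ½·(18 + 0 − 27) = -9/2.
[PBC] = ½·((-30/13)·(-1−8) + (-2)·(8−(32/13)) + (-3)·(32/13−(-1))) = ½·(270/13 − 144/13 − 135/13) = -9/26, so the A-coordinate is (-9/26)/(-9/2) = 1/13.
[APC] = ½·((-2)·(32/13−8) + (-30/13)·(8−8) + (-3)·(8−(32/13))) = ½·(144/13 + 0 − 216/13) = -36/13, so the B-coordinate is 8/13.
[ABP] = ½·((-2)·(-1−(32/13)) + (-2)·(32/13−8) + (-30/13)·(8−(-1))) = ½·(90/13 + 144/13 − 270/13) = -18/13, so the C-coordinate is 4/13.
Check: 1/13 + 8/13 + 4/13 = 1.

(1/13, 8/13, 4/13)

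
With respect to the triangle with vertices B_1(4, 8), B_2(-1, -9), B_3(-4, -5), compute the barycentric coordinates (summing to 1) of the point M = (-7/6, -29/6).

(1/6, 1/2, 1/3)

Signed area of the reference triangle: [B_1B_2B_3] = ½·(4·(-9−(-5)) + (-1)·(-5−8) + (-4)·(8−(-9))) = ½·(-16 + 13 − 68) = -71/2.
[MB_2B_3] = ½·((-7/6)·(-9−(-5)) + (-1)·(-5−(-29/6)) + (-4)·(-29/6−(-9))) = ½·(14/3 + 1/6 − 50/3) = -71/12, so the B_1-coordinate is (-71/12)/(-71/2) = 1/6.
[B_1MB_3] = ½·(4·(-29/6−(-5)) + (-7/6)·(-5−8) + (-4)·(8−(-29/6))) = ½·(2/3 + 91/6 − 154/3) = -71/4, so the B_2-coordinate is 1/2.
[B_1B_2M] = ½·(4·(-9−(-29/6)) + (-1)·(-29/6−8) + (-7/6)·(8−(-9))) = ½·(-50/3 + 77/6 − 119/6) = -71/6, so the B_3-coordinate is 1/3.
Check: 1/6 + 1/2 + 1/3 = 1.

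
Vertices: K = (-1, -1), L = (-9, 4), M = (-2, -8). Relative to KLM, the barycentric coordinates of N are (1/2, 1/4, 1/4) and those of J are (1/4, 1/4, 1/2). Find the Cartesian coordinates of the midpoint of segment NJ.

Barycentric coordinates of the midpoint are the average: (3/8, 1/4, 3/8).
Converting: (3/8)·K + (1/4)·L + (3/8)·M = (-27/8, -19/8).

(-27/8, -19/8)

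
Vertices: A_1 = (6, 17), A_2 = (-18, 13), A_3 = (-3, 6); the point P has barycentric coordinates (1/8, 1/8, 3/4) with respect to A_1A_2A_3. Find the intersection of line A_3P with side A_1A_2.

Line A_3P meets A_1A_2 where the A_3-coordinate vanishes; zeroing P's A_3-weight and renormalizing leaves A_1, A_2-weights 1/8 : 1/8 → (1/2, 1/2).
So Q = (1/2)·A_1 + (1/2)·A_2 = (-6, 15).

(-6, 15)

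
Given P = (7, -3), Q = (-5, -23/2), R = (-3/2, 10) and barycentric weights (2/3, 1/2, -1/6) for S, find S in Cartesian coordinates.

(29/12, -113/12)

S = (2/3)·P + (1/2)·Q + (-1/6)·R.
x-coordinate: (2/3)·7 + (1/2)·(-5) + (-1/6)·(-3/2) = 29/12.
y-coordinate: (2/3)·(-3) + (1/2)·(-23/2) + (-1/6)·10 = -113/12.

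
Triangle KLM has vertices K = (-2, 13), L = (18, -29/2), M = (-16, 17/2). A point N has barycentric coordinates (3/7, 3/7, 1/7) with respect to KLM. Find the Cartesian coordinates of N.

N = (3/7)·K + (3/7)·L + (1/7)·M.
x-coordinate: (3/7)·(-2) + (3/7)·18 + (1/7)·(-16) = 32/7.
y-coordinate: (3/7)·13 + (3/7)·(-29/2) + (1/7)·(17/2) = 4/7.

(32/7, 4/7)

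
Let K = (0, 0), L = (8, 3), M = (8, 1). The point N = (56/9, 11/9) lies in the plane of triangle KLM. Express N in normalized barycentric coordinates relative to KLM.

Signed area of the reference triangle: [KLM] = ½·(0·(3−1) + 8·(1−0) + 8·(0−3)) = ½·(0 + 8 − 24) = -8.
[NLM] = ½·((56/9)·(3−1) + 8·(1−(11/9)) + 8·(11/9−3)) = ½·(112/9 − 16/9 − 128/9) = -16/9, so the K-coordinate is (-16/9)/(-8) = 2/9.
[KNM] = ½·(0·(11/9−1) + (56/9)·(1−0) + 8·(0−(11/9))) = ½·(0 + 56/9 − 88/9) = -16/9, so the L-coordinate is 2/9.
[KLN] = ½·(0·(3−(11/9)) + 8·(11/9−0) + (56/9)·(0−3)) = ½·(0 + 88/9 − 56/3) = -40/9, so the M-coordinate is 5/9.

(2/9, 2/9, 5/9)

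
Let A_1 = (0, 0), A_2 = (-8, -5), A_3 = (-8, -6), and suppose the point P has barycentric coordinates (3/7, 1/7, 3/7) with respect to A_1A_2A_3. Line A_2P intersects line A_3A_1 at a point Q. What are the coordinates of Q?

Line A_2P meets A_3A_1 where the A_2-coordinate vanishes; zeroing P's A_2-weight and renormalizing leaves A_3, A_1-weights 3/7 : 3/7 → (1/2, 1/2).
So Q = (1/2)·A_3 + (1/2)·A_1 = (-4, -3).

(-4, -3)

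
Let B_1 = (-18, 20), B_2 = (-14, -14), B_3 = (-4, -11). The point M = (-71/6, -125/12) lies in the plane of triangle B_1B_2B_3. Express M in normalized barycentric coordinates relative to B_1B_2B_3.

(1/12, 2/3, 1/4)

Signed area of the reference triangle: [B_1B_2B_3] = ½·((-18)·(-14−(-11)) + (-14)·(-11−20) + (-4)·(20−(-14))) = ½·(54 + 434 − 136) = 176.
[MB_2B_3] = ½·((-71/6)·(-14−(-11)) + (-14)·(-11−(-125/12)) + (-4)·(-125/12−(-14))) = ½·(71/2 + 49/6 − 43/3) = 44/3, so the B_1-coordinate is (44/3)/176 = 1/12.
[B_1MB_3] = ½·((-18)·(-125/12−(-11)) + (-71/6)·(-11−20) + (-4)·(20−(-125/12))) = ½·(-21/2 + 2201/6 − 365/3) = 352/3, so the B_2-coordinate is 2/3.
[B_1B_2M] = ½·((-18)·(-14−(-125/12)) + (-14)·(-125/12−20) + (-71/6)·(20−(-14))) = ½·(129/2 + 2555/6 − 1207/3) = 44, so the B_3-coordinate is 1/4.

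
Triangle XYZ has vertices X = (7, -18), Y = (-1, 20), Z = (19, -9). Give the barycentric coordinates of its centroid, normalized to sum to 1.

The centroid is the average of the vertices, so each weight is 1/3.

(1/3, 1/3, 1/3)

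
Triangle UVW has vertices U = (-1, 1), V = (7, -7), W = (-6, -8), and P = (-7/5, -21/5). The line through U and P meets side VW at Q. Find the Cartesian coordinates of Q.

(-5/3, -23/3)

Barycentric coordinates of P with respect to UVW: (2/5, 1/5, 2/5).
On side VW the U-coordinate is zero; dropping P's U-weight 2/5 and renormalizing the remaining 1/5 : 2/5 gives weights 1/3, 2/3 on V, W.
Q = (1/3)·(7, -7) + (2/3)·(-6, -8) = (-5/3, -23/3).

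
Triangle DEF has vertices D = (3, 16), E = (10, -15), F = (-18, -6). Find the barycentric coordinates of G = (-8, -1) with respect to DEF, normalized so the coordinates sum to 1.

Signed area of the reference triangle: [DEF] = ½·(3·(-15−(-6)) + 10·(-6−16) + (-18)·(16−(-15))) = ½·(-27 − 220 − 558) = -805/2.
[GEF] = ½·((-8)·(-15−(-6)) + 10·(-6−(-1)) + (-18)·(-1−(-15))) = ½·(72 − 50 − 252) = -115, so the D-coordinate is (-115)/(-805/2) = 2/7.
[DGF] = ½·(3·(-1−(-6)) + (-8)·(-6−16) + (-18)·(16−(-1))) = ½·(15 + 176 − 306) = -115/2, so the E-coordinate is 1/7.
[DEG] = ½·(3·(-15−(-1)) + 10·(-1−16) + (-8)·(16−(-15))) = ½·(-42 − 170 − 248) = -230, so the F-coordinate is 4/7.
Check: 2/7 + 1/7 + 4/7 = 1.

(2/7, 1/7, 4/7)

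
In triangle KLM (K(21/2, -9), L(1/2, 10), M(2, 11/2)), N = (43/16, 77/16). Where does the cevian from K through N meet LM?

Barycentric coordinates of N with respect to KLM: (1/8, 1/4, 5/8).
On side LM the K-coordinate is zero; dropping N's K-weight 1/8 and renormalizing the remaining 1/4 : 5/8 gives weights 2/7, 5/7 on L, M.
J = (2/7)·(1/2, 10) + (5/7)·(2, 11/2) = (11/7, 95/14).

(11/7, 95/14)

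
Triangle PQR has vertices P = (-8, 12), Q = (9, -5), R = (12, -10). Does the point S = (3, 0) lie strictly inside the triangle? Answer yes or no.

yes

Barycentric coordinates of S: (15/34, 1/17, 1/2).
The three coordinates are positive, positive, positive; a point is interior exactly when all three are positive.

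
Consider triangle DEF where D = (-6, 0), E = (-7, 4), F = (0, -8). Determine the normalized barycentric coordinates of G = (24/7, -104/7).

(3/7, -6/7, 10/7)

Signed area of the reference triangle: [DEF] = ½·((-6)·(4−(-8)) + (-7)·(-8−0) + 0·(0−4)) = ½·(-72 + 56 + 0) = -8.
[GEF] = ½·((24/7)·(4−(-8)) + (-7)·(-8−(-104/7)) + 0·(-104/7−4)) = ½·(288/7 − 48 + 0) = -24/7, so the D-coordinate is (-24/7)/(-8) = 3/7.
[DGF] = ½·((-6)·(-104/7−(-8)) + (24/7)·(-8−0) + 0·(0−(-104/7))) = ½·(288/7 − 192/7 + 0) = 48/7, so the E-coordinate is -6/7.
[DEG] = ½·((-6)·(4−(-104/7)) + (-7)·(-104/7−0) + (24/7)·(0−4)) = ½·(-792/7 + 104 − 96/7) = -80/7, so the F-coordinate is 10/7.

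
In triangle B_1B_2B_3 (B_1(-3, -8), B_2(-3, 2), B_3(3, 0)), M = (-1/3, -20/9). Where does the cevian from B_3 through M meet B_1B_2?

(-3, -4)

Barycentric coordinates of M with respect to B_1B_2B_3: (1/3, 2/9, 4/9).
On side B_1B_2 the B_3-coordinate is zero; dropping M's B_3-weight 4/9 and renormalizing the remaining 1/3 : 2/9 gives weights 3/5, 2/5 on B_1, B_2.
N = (3/5)·(-3, -8) + (2/5)·(-3, 2) = (-3, -4).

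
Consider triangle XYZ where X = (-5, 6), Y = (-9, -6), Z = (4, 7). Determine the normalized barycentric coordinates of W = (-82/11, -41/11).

Signed area of the reference triangle: [XYZ] = ½·((-5)·(-6−7) + (-9)·(7−6) + 4·(6−(-6))) = ½·(65 − 9 + 48) = 52.
[WYZ] = ½·((-82/11)·(-6−7) + (-9)·(7−(-41/11)) + 4·(-41/11−(-6))) = ½·(1066/11 − 1062/11 + 100/11) = 52/11, so the X-coordinate is (52/11)/52 = 1/11.
[XWZ] = ½·((-5)·(-41/11−7) + (-82/11)·(7−6) + 4·(6−(-41/11))) = ½·(590/11 − 82/11 + 428/11) = 468/11, so the Y-coordinate is 9/11.
[XYW] = ½·((-5)·(-6−(-41/11)) + (-9)·(-41/11−6) + (-82/11)·(6−(-6))) = ½·(125/11 + 963/11 − 984/11) = 52/11, so the Z-coordinate is 1/11.

(1/11, 9/11, 1/11)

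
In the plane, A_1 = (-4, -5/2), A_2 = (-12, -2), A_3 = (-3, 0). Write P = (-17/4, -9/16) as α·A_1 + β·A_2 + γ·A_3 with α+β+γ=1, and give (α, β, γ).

(1/8, 1/8, 3/4)

Signed area of the reference triangle: [A_1A_2A_3] = ½·((-4)·(-2−0) + (-12)·(0−(-5/2)) + (-3)·(-5/2−(-2))) = ½·(8 − 30 + 3/2) = -41/4.
[PA_2A_3] = ½·((-17/4)·(-2−0) + (-12)·(0−(-9/16)) + (-3)·(-9/16−(-2))) = ½·(17/2 − 27/4 − 69/16) = -41/32, so the A_1-coordinate is (-41/32)/(-41/4) = 1/8.
[A_1PA_3] = ½·((-4)·(-9/16−0) + (-17/4)·(0−(-5/2)) + (-3)·(-5/2−(-9/16))) = ½·(9/4 − 85/8 + 93/16) = -41/32, so the A_2-coordinate is 1/8.
[A_1A_2P] = ½·((-4)·(-2−(-9/16)) + (-12)·(-9/16−(-5/2)) + (-17/4)·(-5/2−(-2))) = ½·(23/4 − 93/4 + 17/8) = -123/16, so the A_3-coordinate is 3/4.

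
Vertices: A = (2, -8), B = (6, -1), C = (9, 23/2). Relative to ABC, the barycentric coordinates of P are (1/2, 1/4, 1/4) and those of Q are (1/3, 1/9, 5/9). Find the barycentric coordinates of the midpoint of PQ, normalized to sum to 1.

Since both coordinate triples sum to 1, the midpoint's barycentrics are the componentwise average.
(1/2+1/3)/2 = 5/12; similarly 13/72 and 29/72.

(5/12, 13/72, 29/72)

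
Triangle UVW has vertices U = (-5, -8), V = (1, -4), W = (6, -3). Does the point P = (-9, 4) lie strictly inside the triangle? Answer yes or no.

no

Barycentric coordinates of P: (-25/7, 76/7, -44/7).
The three coordinates are negative, positive, negative; a point is interior exactly when all three are positive.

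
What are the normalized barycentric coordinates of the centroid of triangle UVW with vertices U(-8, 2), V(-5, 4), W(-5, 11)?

(1/3, 1/3, 1/3)

The centroid is the average of the vertices, so each weight is 1/3.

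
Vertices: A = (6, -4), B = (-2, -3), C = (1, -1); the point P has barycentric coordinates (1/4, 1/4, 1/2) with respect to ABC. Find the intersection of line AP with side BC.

Line AP meets BC where the A-coordinate vanishes; zeroing P's A-weight and renormalizing leaves B, C-weights 1/4 : 1/2 → (1/3, 2/3).
So Q = (1/3)·B + (2/3)·C = (0, -5/3).

(0, -5/3)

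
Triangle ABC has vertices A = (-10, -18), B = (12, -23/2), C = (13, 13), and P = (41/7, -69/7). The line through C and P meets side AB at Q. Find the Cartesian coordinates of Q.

(14/3, -41/3)

Barycentric coordinates of P with respect to ABC: (2/7, 4/7, 1/7).
On side AB the C-coordinate is zero; dropping P's C-weight 1/7 and renormalizing the remaining 2/7 : 4/7 gives weights 1/3, 2/3 on A, B.
Q = (1/3)·(-10, -18) + (2/3)·(12, -23/2) = (14/3, -41/3).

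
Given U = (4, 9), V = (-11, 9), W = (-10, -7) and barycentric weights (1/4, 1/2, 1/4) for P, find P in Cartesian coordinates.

P = (1/4)·U + (1/2)·V + (1/4)·W.
x-coordinate: (1/4)·4 + (1/2)·(-11) + (1/4)·(-10) = -7.
y-coordinate: (1/4)·9 + (1/2)·9 + (1/4)·(-7) = 5.

(-7, 5)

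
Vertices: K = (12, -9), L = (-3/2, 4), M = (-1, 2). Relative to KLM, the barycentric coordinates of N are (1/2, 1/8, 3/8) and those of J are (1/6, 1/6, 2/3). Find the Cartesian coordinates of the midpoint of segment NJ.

(313/96, -11/8)

Barycentric coordinates of the midpoint are the average: (1/3, 7/48, 25/48).
Converting: (1/3)·K + (7/48)·L + (25/48)·M = (313/96, -11/8).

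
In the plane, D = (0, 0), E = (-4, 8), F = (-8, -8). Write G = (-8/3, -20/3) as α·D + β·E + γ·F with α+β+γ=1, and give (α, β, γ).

(5/6, -1/3, 1/2)

Signed area of the reference triangle: [DEF] = ½·(0·(8−(-8)) + (-4)·(-8−0) + (-8)·(0−8)) = ½·(0 + 32 + 64) = 48.
[GEF] = ½·((-8/3)·(8−(-8)) + (-4)·(-8−(-20/3)) + (-8)·(-20/3−8)) = ½·(-128/3 + 16/3 + 352/3) = 40, so the D-coordinate is 40/48 = 5/6.
[DGF] = ½·(0·(-20/3−(-8)) + (-8/3)·(-8−0) + (-8)·(0−(-20/3))) = ½·(0 + 64/3 − 160/3) = -16, so the E-coordinate is -1/3.
[DEG] = ½·(0·(8−(-20/3)) + (-4)·(-20/3−0) + (-8/3)·(0−8)) = ½·(0 + 80/3 + 64/3) = 24, so the F-coordinate is 1/2.
Check: 5/6 − 1/3 + 1/2 = 1.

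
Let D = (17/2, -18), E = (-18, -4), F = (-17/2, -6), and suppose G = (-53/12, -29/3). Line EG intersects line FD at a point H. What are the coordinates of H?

Barycentric coordinates of G with respect to DEF: (1/3, 1/6, 1/2).
On side FD the E-coordinate is zero; dropping G's E-weight 1/6 and renormalizing the remaining 1/2 : 1/3 gives weights 3/5, 2/5 on F, D.
H = (3/5)·(-17/2, -6) + (2/5)·(17/2, -18) = (-17/10, -54/5).

(-17/10, -54/5)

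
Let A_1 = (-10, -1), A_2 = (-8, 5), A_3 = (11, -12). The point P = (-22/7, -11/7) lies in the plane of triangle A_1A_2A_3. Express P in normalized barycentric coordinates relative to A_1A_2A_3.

(2/7, 3/7, 2/7)

Signed area of the reference triangle: [A_1A_2A_3] = ½·((-10)·(5−(-12)) + (-8)·(-12−(-1)) + 11·(-1−5)) = ½·(-170 + 88 − 66) = -74.
[PA_2A_3] = ½·((-22/7)·(5−(-12)) + (-8)·(-12−(-11/7)) + 11·(-11/7−5)) = ½·(-374/7 + 584/7 − 506/7) = -148/7, so the A_1-coordinate is (-148/7)/(-74) = 2/7.
[A_1PA_3] = ½·((-10)·(-11/7−(-12)) + (-22/7)·(-12−(-1)) + 11·(-1−(-11/7))) = ½·(-730/7 + 242/7 + 44/7) = -222/7, so the A_2-coordinate is 3/7.
[A_1A_2P] = ½·((-10)·(5−(-11/7)) + (-8)·(-11/7−(-1)) + (-22/7)·(-1−5)) = ½·(-460/7 + 32/7 + 132/7) = -148/7, so the A_3-coordinate is 2/7.
Check: 2/7 + 3/7 + 2/7 = 1.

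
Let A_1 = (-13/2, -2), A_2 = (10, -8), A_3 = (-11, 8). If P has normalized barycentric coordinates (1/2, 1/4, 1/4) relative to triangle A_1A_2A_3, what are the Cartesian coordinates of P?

P = (1/2)·A_1 + (1/4)·A_2 + (1/4)·A_3.
x-coordinate: (1/2)·(-13/2) + (1/4)·10 + (1/4)·(-11) = -7/2.
y-coordinate: (1/2)·(-2) + (1/4)·(-8) + (1/4)·8 = -1.

(-7/2, -1)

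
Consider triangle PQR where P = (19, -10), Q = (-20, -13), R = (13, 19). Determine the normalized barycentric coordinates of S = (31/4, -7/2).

(1/2, 1/4, 1/4)

Signed area of the reference triangle: [PQR] = ½·(19·(-13−19) + (-20)·(19−(-10)) + 13·(-10−(-13))) = ½·(-608 − 580 + 39) = -1149/2.
[SQR] = ½·((31/4)·(-13−19) + (-20)·(19−(-7/2)) + 13·(-7/2−(-13))) = ½·(-248 − 450 + 247/2) = -1149/4, so the P-coordinate is (-1149/4)/(-1149/2) = 1/2.
[PSR] = ½·(19·(-7/2−19) + (31/4)·(19−(-10)) + 13·(-10−(-7/2))) = ½·(-855/2 + 899/4 − 169/2) = -1149/8, so the Q-coordinate is 1/4.
[PQS] = ½·(19·(-13−(-7/2)) + (-20)·(-7/2−(-10)) + (31/4)·(-10−(-13))) = ½·(-361/2 − 130 + 93/4) = -1149/8, so the R-coordinate is 1/4.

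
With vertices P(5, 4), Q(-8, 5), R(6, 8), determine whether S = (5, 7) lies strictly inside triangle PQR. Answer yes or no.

Barycentric coordinates of S: (11/53, 3/53, 39/53).
The three coordinates are positive, positive, positive; a point is interior exactly when all three are positive.

yes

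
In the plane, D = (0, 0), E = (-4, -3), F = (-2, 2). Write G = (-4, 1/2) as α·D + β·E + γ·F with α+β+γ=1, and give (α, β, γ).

Signed area of the reference triangle: [DEF] = ½·(0·(-3−2) + (-4)·(2−0) + (-2)·(0−(-3))) = ½·(0 − 8 − 6) = -7.
[GEF] = ½·((-4)·(-3−2) + (-4)·(2−(1/2)) + (-2)·(1/2−(-3))) = ½·(20 − 6 − 7) = 7/2, so the D-coordinate is (7/2)/(-7) = -1/2.
[DGF] = ½·(0·(1/2−2) + (-4)·(2−0) + (-2)·(0−(1/2))) = ½·(0 − 8 + 1) = -7/2, so the E-coordinate is 1/2.
[DEG] = ½·(0·(-3−(1/2)) + (-4)·(1/2−0) + (-4)·(0−(-3))) = ½·(0 − 2 − 12) = -7, so the F-coordinate is 1.

(-1/2, 1/2, 1)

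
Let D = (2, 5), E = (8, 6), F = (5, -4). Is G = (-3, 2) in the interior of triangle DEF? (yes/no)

Barycentric coordinates of G: (98/57, -18/19, 13/57).
The three coordinates are positive, negative, positive; a point is interior exactly when all three are positive.

no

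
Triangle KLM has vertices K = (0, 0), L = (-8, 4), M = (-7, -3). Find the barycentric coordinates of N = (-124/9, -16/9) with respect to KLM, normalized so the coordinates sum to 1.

(-8/9, 5/9, 4/3)

Signed area of the reference triangle: [KLM] = ½·(0·(4−(-3)) + (-8)·(-3−0) + (-7)·(0−4)) = ½·(0 + 24 + 28) = 26.
[NLM] = ½·((-124/9)·(4−(-3)) + (-8)·(-3−(-16/9)) + (-7)·(-16/9−4)) = ½·(-868/9 + 88/9 + 364/9) = -208/9, so the K-coordinate is (-208/9)/26 = -8/9.
[KNM] = ½·(0·(-16/9−(-3)) + (-124/9)·(-3−0) + (-7)·(0−(-16/9))) = ½·(0 + 124/3 − 112/9) = 130/9, so the L-coordinate is 5/9.
[KLN] = ½·(0·(4−(-16/9)) + (-8)·(-16/9−0) + (-124/9)·(0−4)) = ½·(0 + 128/9 + 496/9) = 104/3, so the M-coordinate is 4/3.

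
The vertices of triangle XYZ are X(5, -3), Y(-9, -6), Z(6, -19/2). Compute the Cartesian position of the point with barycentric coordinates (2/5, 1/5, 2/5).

W = (2/5)·X + (1/5)·Y + (2/5)·Z.
x-coordinate: (2/5)·5 + (1/5)·(-9) + (2/5)·6 = 13/5.
y-coordinate: (2/5)·(-3) + (1/5)·(-6) + (2/5)·(-19/2) = -31/5.

(13/5, -31/5)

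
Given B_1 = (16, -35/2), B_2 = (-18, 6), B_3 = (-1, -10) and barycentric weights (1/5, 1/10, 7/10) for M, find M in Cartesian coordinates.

(7/10, -99/10)

M = (1/5)·B_1 + (1/10)·B_2 + (7/10)·B_3.
x-coordinate: (1/5)·16 + (1/10)·(-18) + (7/10)·(-1) = 7/10.
y-coordinate: (1/5)·(-35/2) + (1/10)·6 + (7/10)·(-10) = -99/10.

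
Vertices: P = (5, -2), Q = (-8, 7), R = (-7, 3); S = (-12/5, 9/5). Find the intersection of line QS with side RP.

Barycentric coordinates of S with respect to PQR: (2/5, 1/5, 2/5).
On side RP the Q-coordinate is zero; dropping S's Q-weight 1/5 and renormalizing the remaining 2/5 : 2/5 gives weights 1/2, 1/2 on R, P.
T = (1/2)·(-7, 3) + (1/2)·(5, -2) = (-1, 1/2).

(-1, 1/2)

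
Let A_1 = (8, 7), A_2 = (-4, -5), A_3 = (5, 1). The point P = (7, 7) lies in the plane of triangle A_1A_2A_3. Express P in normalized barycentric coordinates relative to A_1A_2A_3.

Signed area of the reference triangle: [A_1A_2A_3] = ½·(8·(-5−1) + (-4)·(1−7) + 5·(7−(-5))) = ½·(-48 + 24 + 60) = 18.
[PA_2A_3] = ½·(7·(-5−1) + (-4)·(1−7) + 5·(7−(-5))) = ½·(-42 + 24 + 60) = 21, so the A_1-coordinate is 21/18 = 7/6.
[A_1PA_3] = ½·(8·(7−1) + 7·(1−7) + 5·(7−7)) = ½·(48 − 42 + 0) = 3, so the A_2-coordinate is 1/6.
[A_1A_2P] = ½·(8·(-5−7) + (-4)·(7−7) + 7·(7−(-5))) = ½·(-96 + 0 + 84) = -6, so the A_3-coordinate is -1/3.
Check: 7/6 + 1/6 − 1/3 = 1.

(7/6, 1/6, -1/3)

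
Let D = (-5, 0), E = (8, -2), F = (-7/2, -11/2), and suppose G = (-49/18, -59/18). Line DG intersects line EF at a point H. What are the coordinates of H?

Barycentric coordinates of G with respect to DEF: (1/3, 1/9, 5/9).
On side EF the D-coordinate is zero; dropping G's D-weight 1/3 and renormalizing the remaining 1/9 : 5/9 gives weights 1/6, 5/6 on E, F.
H = (1/6)·(8, -2) + (5/6)·(-7/2, -11/2) = (-19/12, -59/12).

(-19/12, -59/12)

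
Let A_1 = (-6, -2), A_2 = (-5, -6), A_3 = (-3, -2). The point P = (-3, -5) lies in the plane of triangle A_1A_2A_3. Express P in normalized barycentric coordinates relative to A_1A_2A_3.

Signed area of the reference triangle: [A_1A_2A_3] = ½·((-6)·(-6−(-2)) + (-5)·(-2−(-2)) + (-3)·(-2−(-6))) = ½·(24 + 0 − 12) = 6.
[PA_2A_3] = ½·((-3)·(-6−(-2)) + (-5)·(-2−(-5)) + (-3)·(-5−(-6))) = ½·(12 − 15 − 3) = -3, so the A_1-coordinate is (-3)/6 = -1/2.
[A_1PA_3] = ½·((-6)·(-5−(-2)) + (-3)·(-2−(-2)) + (-3)·(-2−(-5))) = ½·(18 + 0 − 9) = 9/2, so the A_2-coordinate is 3/4.
[A_1A_2P] = ½·((-6)·(-6−(-5)) + (-5)·(-5−(-2)) + (-3)·(-2−(-6))) = ½·(6 + 15 − 12) = 9/2, so the A_3-coordinate is 3/4.
Check: -1/2 + 3/4 + 3/4 = 1.

(-1/2, 3/4, 3/4)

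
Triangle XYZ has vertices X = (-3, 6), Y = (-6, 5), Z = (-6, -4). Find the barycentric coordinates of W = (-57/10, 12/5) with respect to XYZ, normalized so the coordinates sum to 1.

Signed area of the reference triangle: [XYZ] = ½·((-3)·(5−(-4)) + (-6)·(-4−6) + (-6)·(6−5)) = ½·(-27 + 60 − 6) = 27/2.
[WYZ] = ½·((-57/10)·(5−(-4)) + (-6)·(-4−(12/5)) + (-6)·(12/5−5)) = ½·(-513/10 + 192/5 + 78/5) = 27/20, so the X-coordinate is (27/20)/(27/2) = 1/10.
[XWZ] = ½·((-3)·(12/5−(-4)) + (-57/10)·(-4−6) + (-6)·(6−(12/5))) = ½·(-96/5 + 57 − 108/5) = 81/10, so the Y-coordinate is 3/5.
[XYW] = ½·((-3)·(5−(12/5)) + (-6)·(12/5−6) + (-57/10)·(6−5)) = ½·(-39/5 + 108/5 − 57/10) = 81/20, so the Z-coordinate is 3/10.

(1/10, 3/5, 3/10)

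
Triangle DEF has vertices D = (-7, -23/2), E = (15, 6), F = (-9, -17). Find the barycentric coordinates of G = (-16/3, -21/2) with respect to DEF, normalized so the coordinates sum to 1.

Signed area of the reference triangle: [DEF] = ½·((-7)·(6−(-17)) + 15·(-17−(-23/2)) + (-9)·(-23/2−6)) = ½·(-161 − 165/2 + 315/2) = -43.
[GEF] = ½·((-16/3)·(6−(-17)) + 15·(-17−(-21/2)) + (-9)·(-21/2−6)) = ½·(-368/3 − 195/2 + 297/2) = -215/6, so the D-coordinate is (-215/6)/(-43) = 5/6.
[DGF] = ½·((-7)·(-21/2−(-17)) + (-16/3)·(-17−(-23/2)) + (-9)·(-23/2−(-21/2))) = ½·(-91/2 + 88/3 + 9) = -43/12, so the E-coordinate is 1/12.
[DEG] = ½·((-7)·(6−(-21/2)) + 15·(-21/2−(-23/2)) + (-16/3)·(-23/2−6)) = ½·(-231/2 + 15 + 280/3) = -43/12, so the F-coordinate is 1/12.

(5/6, 1/12, 1/12)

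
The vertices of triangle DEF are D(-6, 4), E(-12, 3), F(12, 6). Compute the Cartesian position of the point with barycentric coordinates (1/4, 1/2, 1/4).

G = (1/4)·D + (1/2)·E + (1/4)·F.
x-coordinate: (1/4)·(-6) + (1/2)·(-12) + (1/4)·12 = -9/2.
y-coordinate: (1/4)·4 + (1/2)·3 + (1/4)·6 = 4.

(-9/2, 4)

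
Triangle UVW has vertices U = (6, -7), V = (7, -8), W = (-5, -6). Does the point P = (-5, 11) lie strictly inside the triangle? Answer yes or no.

Barycentric coordinates of P: (102/5, -187/10, -7/10).
The three coordinates are positive, negative, negative; a point is interior exactly when all three are positive.

no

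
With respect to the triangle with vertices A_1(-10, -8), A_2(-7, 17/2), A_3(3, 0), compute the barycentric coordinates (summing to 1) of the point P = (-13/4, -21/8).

Signed area of the reference triangle: [A_1A_2A_3] = ½·((-10)·(17/2−0) + (-7)·(0−(-8)) + 3·(-8−(17/2))) = ½·(-85 − 56 − 99/2) = -381/4.
[PA_2A_3] = ½·((-13/4)·(17/2−0) + (-7)·(0−(-21/8)) + 3·(-21/8−(17/2))) = ½·(-221/8 − 147/8 − 267/8) = -635/16, so the A_1-coordinate is (-635/16)/(-381/4) = 5/12.
[A_1PA_3] = ½·((-10)·(-21/8−0) + (-13/4)·(0−(-8)) + 3·(-8−(-21/8))) = ½·(105/4 − 26 − 129/8) = -127/16, so the A_2-coordinate is 1/12.
[A_1A_2P] = ½·((-10)·(17/2−(-21/8)) + (-7)·(-21/8−(-8)) + (-13/4)·(-8−(17/2))) = ½·(-445/4 − 301/8 + 429/8) = -381/8, so the A_3-coordinate is 1/2.

(5/12, 1/12, 1/2)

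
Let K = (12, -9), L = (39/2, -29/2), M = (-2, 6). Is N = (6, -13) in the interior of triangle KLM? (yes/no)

Barycentric coordinates of N: (489/71, -292/71, -126/71).
The three coordinates are positive, negative, negative; a point is interior exactly when all three are positive.

no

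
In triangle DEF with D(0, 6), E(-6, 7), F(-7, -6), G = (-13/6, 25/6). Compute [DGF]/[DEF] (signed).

[DEF] = ½·(0·(7−(-6)) + (-6)·(-6−6) + (-7)·(6−7)) = ½·(0 + 72 + 7) = 79/2.
[DGF] = ½·(0·(25/6−(-6)) + (-13/6)·(-6−6) + (-7)·(6−(25/6))) = ½·(0 + 26 − 77/6) = 79/12, so the ratio is (79/12)/(79/2) = 1/6.

1/6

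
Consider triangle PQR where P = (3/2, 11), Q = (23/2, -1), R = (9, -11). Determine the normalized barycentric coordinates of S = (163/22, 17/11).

Signed area of the reference triangle: [PQR] = ½·((3/2)·(-1−(-11)) + (23/2)·(-11−11) + 9·(11−(-1))) = ½·(15 − 253 + 108) = -65.
[SQR] = ½·((163/22)·(-1−(-11)) + (23/2)·(-11−(17/11)) + 9·(17/11−(-1))) = ½·(815/11 − 1587/11 + 252/11) = -260/11, so the P-coordinate is (-260/11)/(-65) = 4/11.
[PSR] = ½·((3/2)·(17/11−(-11)) + (163/22)·(-11−11) + 9·(11−(17/11))) = ½·(207/11 − 163 + 936/11) = -325/11, so the Q-coordinate is 5/11.
[PQS] = ½·((3/2)·(-1−(17/11)) + (23/2)·(17/11−11) + (163/22)·(11−(-1))) = ½·(-42/11 − 1196/11 + 978/11) = -130/11, so the R-coordinate is 2/11.
Check: 4/11 + 5/11 + 2/11 = 1.

(4/11, 5/11, 2/11)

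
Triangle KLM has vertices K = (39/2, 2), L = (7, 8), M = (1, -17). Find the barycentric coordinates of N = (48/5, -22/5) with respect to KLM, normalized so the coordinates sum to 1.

(2/5, 1/5, 2/5)

Signed area of the reference triangle: [KLM] = ½·((39/2)·(8−(-17)) + 7·(-17−2) + 1·(2−8)) = ½·(975/2 − 133 − 6) = 697/4.
[NLM] = ½·((48/5)·(8−(-17)) + 7·(-17−(-22/5)) + 1·(-22/5−8)) = ½·(240 − 441/5 − 62/5) = 697/10, so the K-coordinate is (697/10)/(697/4) = 2/5.
[KNM] = ½·((39/2)·(-22/5−(-17)) + (48/5)·(-17−2) + 1·(2−(-22/5))) = ½·(2457/10 − 912/5 + 32/5) = 697/20, so the L-coordinate is 1/5.
[KLN] = ½·((39/2)·(8−(-22/5)) + 7·(-22/5−2) + (48/5)·(2−8)) = ½·(1209/5 − 224/5 − 288/5) = 697/10, so the M-coordinate is 2/5.
Check: 2/5 + 1/5 + 2/5 = 1.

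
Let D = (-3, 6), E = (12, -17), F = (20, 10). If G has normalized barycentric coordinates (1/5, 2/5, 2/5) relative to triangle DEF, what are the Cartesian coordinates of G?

(61/5, -8/5)

G = (1/5)·D + (2/5)·E + (2/5)·F.
x-coordinate: (1/5)·(-3) + (2/5)·12 + (2/5)·20 = 61/5.
y-coordinate: (1/5)·6 + (2/5)·(-17) + (2/5)·10 = -8/5.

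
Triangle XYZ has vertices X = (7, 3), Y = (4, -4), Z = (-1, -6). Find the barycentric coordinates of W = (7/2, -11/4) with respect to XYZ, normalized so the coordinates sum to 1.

(1/4, 1/2, 1/4)

Signed area of the reference triangle: [XYZ] = ½·(7·(-4−(-6)) + 4·(-6−3) + (-1)·(3−(-4))) = ½·(14 − 36 − 7) = -29/2.
[WYZ] = ½·((7/2)·(-4−(-6)) + 4·(-6−(-11/4)) + (-1)·(-11/4−(-4))) = ½·(7 − 13 − 5/4) = -29/8, so the X-coordinate is (-29/8)/(-29/2) = 1/4.
[XWZ] = ½·(7·(-11/4−(-6)) + (7/2)·(-6−3) + (-1)·(3−(-11/4))) = ½·(91/4 − 63/2 − 23/4) = -29/4, so the Y-coordinate is 1/2.
[XYW] = ½·(7·(-4−(-11/4)) + 4·(-11/4−3) + (7/2)·(3−(-4))) = ½·(-35/4 − 23 + 49/2) = -29/8, so the Z-coordinate is 1/4.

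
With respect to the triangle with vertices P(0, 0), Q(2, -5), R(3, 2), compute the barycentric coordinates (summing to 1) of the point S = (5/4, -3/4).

Signed area of the reference triangle: [PQR] = ½·(0·(-5−2) + 2·(2−0) + 3·(0−(-5))) = ½·(0 + 4 + 15) = 19/2.
[SQR] = ½·((5/4)·(-5−2) + 2·(2−(-3/4)) + 3·(-3/4−(-5))) = ½·(-35/4 + 11/2 + 51/4) = 19/4, so the P-coordinate is (19/4)/(19/2) = 1/2.
[PSR] = ½·(0·(-3/4−2) + (5/4)·(2−0) + 3·(0−(-3/4))) = ½·(0 + 5/2 + 9/4) = 19/8, so the Q-coordinate is 1/4.
[PQS] = ½·(0·(-5−(-3/4)) + 2·(-3/4−0) + (5/4)·(0−(-5))) = ½·(0 − 3/2 + 25/4) = 19/8, so the R-coordinate is 1/4.

(1/2, 1/4, 1/4)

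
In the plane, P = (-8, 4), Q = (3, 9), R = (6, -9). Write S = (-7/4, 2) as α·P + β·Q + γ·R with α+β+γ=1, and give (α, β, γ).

(1/2, 1/4, 1/4)

Signed area of the reference triangle: [PQR] = ½·((-8)·(9−(-9)) + 3·(-9−4) + 6·(4−9)) = ½·(-144 − 39 − 30) = -213/2.
[SQR] = ½·((-7/4)·(9−(-9)) + 3·(-9−2) + 6·(2−9)) = ½·(-63/2 − 33 − 42) = -213/4, so the P-coordinate is (-213/4)/(-213/2) = 1/2.
[PSR] = ½·((-8)·(2−(-9)) + (-7/4)·(-9−4) + 6·(4−2)) = ½·(-88 + 91/4 + 12) = -213/8, so the Q-coordinate is 1/4.
[PQS] = ½·((-8)·(9−2) + 3·(2−4) + (-7/4)·(4−9)) = ½·(-56 − 6 + 35/4) = -213/8, so the R-coordinate is 1/4.
Check: 1/2 + 1/4 + 1/4 = 1.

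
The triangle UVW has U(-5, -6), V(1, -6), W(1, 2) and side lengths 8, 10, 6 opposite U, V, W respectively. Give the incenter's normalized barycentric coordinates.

The incenter has barycentric coordinates proportional to the opposite side lengths: (8 : 10 : 6).
Normalizing by 8+10+6 = 24 gives (1/3, 5/12, 1/4).

(1/3, 5/12, 1/4)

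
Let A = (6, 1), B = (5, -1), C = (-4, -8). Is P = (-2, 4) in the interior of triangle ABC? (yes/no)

Barycentric coordinates of P: (94/11, -102/11, 19/11).
The three coordinates are positive, negative, positive; a point is interior exactly when all three are positive.

no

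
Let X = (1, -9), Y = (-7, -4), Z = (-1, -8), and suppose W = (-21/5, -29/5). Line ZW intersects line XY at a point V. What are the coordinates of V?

Barycentric coordinates of W with respect to XYZ: (1/5, 3/5, 1/5).
On side XY the Z-coordinate is zero; dropping W's Z-weight 1/5 and renormalizing the remaining 1/5 : 3/5 gives weights 1/4, 3/4 on X, Y.
V = (1/4)·(1, -9) + (3/4)·(-7, -4) = (-5, -21/4).

(-5, -21/4)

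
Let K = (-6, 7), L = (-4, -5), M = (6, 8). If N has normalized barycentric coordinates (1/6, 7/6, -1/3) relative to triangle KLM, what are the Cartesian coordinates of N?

N = (1/6)·K + (7/6)·L + (-1/3)·M.
x-coordinate: (1/6)·(-6) + (7/6)·(-4) + (-1/3)·6 = -23/3.
y-coordinate: (1/6)·7 + (7/6)·(-5) + (-1/3)·8 = -22/3.

(-23/3, -22/3)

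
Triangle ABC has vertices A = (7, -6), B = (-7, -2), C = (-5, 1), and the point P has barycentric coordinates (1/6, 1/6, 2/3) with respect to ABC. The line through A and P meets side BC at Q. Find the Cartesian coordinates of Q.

(-27/5, 2/5)

Line AP meets BC where the A-coordinate vanishes; zeroing P's A-weight and renormalizing leaves B, C-weights 1/6 : 2/3 → (1/5, 4/5).
So Q = (1/5)·B + (4/5)·C = (-27/5, 2/5).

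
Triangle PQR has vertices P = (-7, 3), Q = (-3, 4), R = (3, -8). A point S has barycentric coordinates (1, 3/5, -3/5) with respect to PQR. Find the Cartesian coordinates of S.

(-53/5, 51/5)

S = 1·P + (3/5)·Q + (-3/5)·R.
x-coordinate: 1·(-7) + (3/5)·(-3) + (-3/5)·3 = -53/5.
y-coordinate: 1·3 + (3/5)·4 + (-3/5)·(-8) = 51/5.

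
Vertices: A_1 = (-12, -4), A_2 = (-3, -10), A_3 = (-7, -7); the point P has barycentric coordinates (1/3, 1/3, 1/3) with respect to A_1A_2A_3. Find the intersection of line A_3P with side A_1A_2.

(-15/2, -7)

Line A_3P meets A_1A_2 where the A_3-coordinate vanishes; zeroing P's A_3-weight and renormalizing leaves A_1, A_2-weights 1/3 : 1/3 → (1/2, 1/2).
So Q = (1/2)·A_1 + (1/2)·A_2 = (-15/2, -7).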